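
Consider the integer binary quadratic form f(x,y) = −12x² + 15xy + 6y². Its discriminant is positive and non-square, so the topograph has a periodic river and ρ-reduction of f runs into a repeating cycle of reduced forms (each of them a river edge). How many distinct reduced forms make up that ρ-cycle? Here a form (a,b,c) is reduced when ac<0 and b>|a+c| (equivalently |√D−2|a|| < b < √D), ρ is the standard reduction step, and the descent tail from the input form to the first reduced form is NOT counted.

D = 513, ⌊√D⌋ = 22
river: ρ → (6,21,-3)
river: ρ → (-3,21,6)
river: ρ → (6,15,-12)
river: ρ → (-12,9,9)
river: ρ → (9,9,-12)
river: ρ → (-12,15,6)
ρ-cycle length = 6 (tail of 0 descent steps not counted)

6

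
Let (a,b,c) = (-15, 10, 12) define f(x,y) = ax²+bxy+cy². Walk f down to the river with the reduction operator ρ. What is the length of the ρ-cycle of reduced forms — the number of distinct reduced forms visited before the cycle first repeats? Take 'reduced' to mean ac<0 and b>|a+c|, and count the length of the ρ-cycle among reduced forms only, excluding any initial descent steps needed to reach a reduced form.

D = 820, ⌊√D⌋ = 28
river: ρ → (12,14,-13)
river: ρ → (-13,12,13)
river: ρ → (13,14,-12)
river: ρ → (-12,10,15)
river: ρ → (15,20,-7)
river: ρ → (-7,22,12)
river: ρ → (12,26,-3)
river: ρ → (-3,28,3)
river: ρ → (3,26,-12)
river: ρ → (-12,22,7)
river: ρ → (7,20,-15)
river: ρ → (-15,10,12)
ρ-cycle length = 12 (tail of 0 descent steps not counted)

12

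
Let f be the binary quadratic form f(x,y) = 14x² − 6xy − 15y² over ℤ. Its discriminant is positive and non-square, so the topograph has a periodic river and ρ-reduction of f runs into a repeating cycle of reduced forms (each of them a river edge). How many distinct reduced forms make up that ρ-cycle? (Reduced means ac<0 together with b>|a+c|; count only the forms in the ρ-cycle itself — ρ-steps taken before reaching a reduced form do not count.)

D = 876, ⌊√D⌋ = 29
descent: ρ → (-15,6,14)  [lands on river]
river: ρ → (14,22,-7)
river: ρ → (-7,20,17)
river: ρ → (17,14,-10)
river: ρ → (-10,26,5)
river: ρ → (5,24,-15)
ρ-cycle length = 6 (tail of 1 descent step not counted)

6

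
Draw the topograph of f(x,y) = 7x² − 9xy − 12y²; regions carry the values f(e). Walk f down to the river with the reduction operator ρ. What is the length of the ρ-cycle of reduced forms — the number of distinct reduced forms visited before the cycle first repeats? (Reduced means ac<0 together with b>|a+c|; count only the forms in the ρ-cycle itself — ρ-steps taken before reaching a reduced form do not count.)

D = 417, ⌊√D⌋ = 20
descent: ρ → (-12,9,7)  [lands on river]
river: ρ → (7,19,-2)
river: ρ → (-2,17,16)
river: ρ → (16,15,-3)
river: ρ → (-3,15,16)
river: ρ → (16,17,-2)
river: ρ → (-2,19,7)
river: ρ → (7,9,-12)
river: ρ → (-12,15,4)
river: ρ → (4,17,-8)
river: ρ → (-8,15,6)
river: ρ → (6,9,-14)
river: ρ → (-14,19,1)
river: ρ → (1,19,-14)
river: ρ → (-14,9,6)
river: ρ → (6,15,-8)
river: ρ → (-8,17,4)
river: ρ → (4,15,-12)
ρ-cycle length = 18 (tail of 1 descent step not counted)

18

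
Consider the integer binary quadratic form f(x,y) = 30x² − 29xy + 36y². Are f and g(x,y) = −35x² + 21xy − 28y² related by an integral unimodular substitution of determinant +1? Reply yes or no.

D₁ = -3479, D₂ = -3479
f: reduced (well bottom): (30,-29,36) with a≤c, −a<b≤a
g is negative-definite; reduce −g:
−g: flip: (35,-21,28)→(28,21,35)
−g: reduced (well bottom): (28,21,35) with a≤c, −a<b≤a
flip sign back: reduced form of g is (-28,-21,-35)
reduced forms (30, -29, 36) vs (-28, -21, -35) ⇒ inequivalent

no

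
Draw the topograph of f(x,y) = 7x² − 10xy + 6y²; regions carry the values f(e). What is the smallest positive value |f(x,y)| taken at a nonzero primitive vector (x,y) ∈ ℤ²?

translate: b→4 (≡-10 mod 14), so (7,-10,6)→(7,4,3)
flip: (7,4,3)→(3,-4,7)
translate: b→2 (≡-4 mod 6), so (3,-4,7)→(3,2,6)
reduced (well bottom): (3,2,6) with a≤c, −a<b≤a
well minimum = a = 3

3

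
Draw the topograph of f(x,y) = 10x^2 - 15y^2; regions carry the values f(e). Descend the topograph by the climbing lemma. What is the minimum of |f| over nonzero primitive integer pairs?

descent: ρ → (-15,0,10)
descent: ρ → (10,20,-5)  [lands on river]
river: ρ → (-5,20,10)
closes: descent 2, river 2
min |a| on river = 5

5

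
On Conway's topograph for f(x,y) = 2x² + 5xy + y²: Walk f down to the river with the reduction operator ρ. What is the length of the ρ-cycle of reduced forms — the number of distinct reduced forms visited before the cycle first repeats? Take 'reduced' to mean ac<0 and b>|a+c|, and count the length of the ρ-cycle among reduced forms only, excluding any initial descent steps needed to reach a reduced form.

D = 17, ⌊√D⌋ = 4
descent: ρ → (1,3,-2)  [lands on river]
river: ρ → (-2,1,2)
river: ρ → (2,3,-1)
river: ρ → (-1,3,2)
river: ρ → (2,1,-2)
river: ρ → (-2,3,1)
ρ-cycle length = 6 (tail of 1 descent step not counted)

6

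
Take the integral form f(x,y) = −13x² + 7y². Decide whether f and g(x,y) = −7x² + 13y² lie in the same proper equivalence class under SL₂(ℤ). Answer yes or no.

D₁ = 364, D₂ = 364
river cycle of f (length 8): (7, 14, -6), (-6, 10, 11), (11, 12, -5), (-5, 18, 2), (2, 18, -5), (-5, 12, 11), (11, 10, -6), (-6, 14, 7)
river cycle of g (length 8): (-7, 14, 6), (6, 10, -11), (-11, 12, 5), (5, 18, -2), (-2, 18, 5), (5, 12, -11), (-11, 10, 6), (6, 14, -7)
cycles differ ⇒ inequivalent

no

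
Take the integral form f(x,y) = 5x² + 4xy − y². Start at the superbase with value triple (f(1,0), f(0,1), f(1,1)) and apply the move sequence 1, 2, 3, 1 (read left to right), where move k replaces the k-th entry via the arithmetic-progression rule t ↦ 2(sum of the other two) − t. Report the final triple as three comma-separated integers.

start (5,-1,8) = (f(1,0),f(0,1),f(1,1))
replace slot 1: 2·((-1)+8) − 5 = 9 → (9,-1,8)
replace slot 2: 2·(9+8) − (-1) = 35 → (9,35,8)
replace slot 3: 2·(9+35) − 8 = 80 → (9,35,80)
replace slot 1: 2·(35+80) − 9 = 221 → (221,35,80)

221,35,80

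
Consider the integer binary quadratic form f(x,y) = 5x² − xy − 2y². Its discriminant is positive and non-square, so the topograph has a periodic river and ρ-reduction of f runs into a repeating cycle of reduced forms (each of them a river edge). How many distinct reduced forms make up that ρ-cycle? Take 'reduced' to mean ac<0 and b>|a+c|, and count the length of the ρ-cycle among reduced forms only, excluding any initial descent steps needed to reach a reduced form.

D = 41, ⌊√D⌋ = 6
descent: ρ → (-2,5,2)  [lands on river]
river: ρ → (2,3,-4)
river: ρ → (-4,5,1)
river: ρ → (1,5,-4)
river: ρ → (-4,3,2)
river: ρ → (2,5,-2)
river: ρ → (-2,3,4)
river: ρ → (4,5,-1)
river: ρ → (-1,5,4)
river: ρ → (4,3,-2)
ρ-cycle length = 10 (tail of 1 descent step not counted)

10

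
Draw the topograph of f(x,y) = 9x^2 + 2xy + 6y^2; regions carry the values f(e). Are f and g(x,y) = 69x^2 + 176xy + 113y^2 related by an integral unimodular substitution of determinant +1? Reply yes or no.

D₁ = -212, D₂ = -212
f: flip: (9,2,6)→(6,-2,9)
f: reduced (well bottom): (6,-2,9) with a≤c, −a<b≤a
g: translate: b→38 (≡176 mod 138), so (69,176,113)→(69,38,6)
g: flip: (69,38,6)→(6,-38,69)
g: translate: b→-2 (≡-38 mod 12), so (6,-38,69)→(6,-2,9)
g: reduced (well bottom): (6,-2,9) with a≤c, −a<b≤a
reduced forms (6, -2, 9) vs (6, -2, 9) ⇒ equivalent

yes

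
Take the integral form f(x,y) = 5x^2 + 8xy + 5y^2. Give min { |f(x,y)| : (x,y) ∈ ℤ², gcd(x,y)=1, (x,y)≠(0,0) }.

translate: b→-2 (≡8 mod 10), so (5,8,5)→(5,-2,2)
flip: (5,-2,2)→(2,2,5)
reduced (well bottom): (2,2,5) with a≤c, −a<b≤a
well minimum = a = 2

2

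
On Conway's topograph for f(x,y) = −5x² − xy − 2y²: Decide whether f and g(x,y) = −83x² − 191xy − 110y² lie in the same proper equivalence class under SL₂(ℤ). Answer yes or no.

D₁ = -39, D₂ = -39
f is negative-definite; reduce −f:
−f: flip: (5,1,2)→(2,-1,5)
−f: reduced (well bottom): (2,-1,5) with a≤c, −a<b≤a
flip sign back: reduced form of f is (-2,1,-5)
g is negative-definite; reduce −g:
−g: translate: b→25 (≡191 mod 166), so (83,191,110)→(83,25,2)
−g: flip: (83,25,2)→(2,-25,83)
−g: translate: b→-1 (≡-25 mod 4), so (2,-25,83)→(2,-1,5)
−g: reduced (well bottom): (2,-1,5) with a≤c, −a<b≤a
flip sign back: reduced form of g is (-2,1,-5)
reduced forms (-2, 1, -5) vs (-2, 1, -5) ⇒ equivalent

yes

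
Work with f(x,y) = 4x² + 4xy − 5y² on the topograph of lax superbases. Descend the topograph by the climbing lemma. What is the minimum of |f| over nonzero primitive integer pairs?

river: ρ → (-5,6,3)
river: ρ → (3,6,-5)
river: ρ → (-5,4,4)
river: ρ → (4,4,-5)
closes: descent 0, river 4
min |a| on river = 3

3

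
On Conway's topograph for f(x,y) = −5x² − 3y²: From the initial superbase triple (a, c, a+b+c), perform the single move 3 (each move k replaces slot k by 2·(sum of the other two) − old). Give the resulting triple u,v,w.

start (-5,-3,-8) = (f(1,0),f(0,1),f(1,1))
replace slot 3: 2·((-5)+(-3)) − (-8) = -8 → (-5,-3,-8)

-5,-3,-8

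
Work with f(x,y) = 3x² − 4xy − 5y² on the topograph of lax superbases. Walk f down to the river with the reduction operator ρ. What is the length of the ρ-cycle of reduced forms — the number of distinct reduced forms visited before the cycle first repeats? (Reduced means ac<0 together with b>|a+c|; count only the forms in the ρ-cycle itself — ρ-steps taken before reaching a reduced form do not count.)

D = 76, ⌊√D⌋ = 8
descent: ρ → (-5,4,3)  [lands on river]
river: ρ → (3,8,-1)
river: ρ → (-1,8,3)
river: ρ → (3,4,-5)
river: ρ → (-5,6,2)
river: ρ → (2,6,-5)
ρ-cycle length = 6 (tail of 1 descent step not counted)

6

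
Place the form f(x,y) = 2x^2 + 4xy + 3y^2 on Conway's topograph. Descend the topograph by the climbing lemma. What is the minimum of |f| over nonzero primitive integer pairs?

translate: b→0 (≡4 mod 4), so (2,4,3)→(2,0,1)
flip: (2,0,1)→(1,0,2)
reduced (well bottom): (1,0,2) with a≤c, −a<b≤a
well minimum = a = 1

1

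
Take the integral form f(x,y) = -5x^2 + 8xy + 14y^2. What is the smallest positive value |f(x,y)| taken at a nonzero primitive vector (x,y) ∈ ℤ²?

descent: ρ → (14,-8,-5)
descent: ρ → (-5,18,1)  [lands on river]
river: ρ → (1,18,-5)
river: ρ → (-5,12,10)
river: ρ → (10,8,-7)
river: ρ → (-7,6,11)
river: ρ → (11,16,-2)
river: ρ → (-2,16,11)
river: ρ → (11,6,-7)
river: ρ → (-7,8,10)
river: ρ → (10,12,-5)
closes: descent 2, river 10
min |a| on river = 1

1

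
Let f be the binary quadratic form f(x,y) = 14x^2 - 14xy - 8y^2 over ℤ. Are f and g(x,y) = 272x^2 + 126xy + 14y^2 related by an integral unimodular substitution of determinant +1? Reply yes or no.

D₁ = 644, D₂ = 644
river cycle of f (length 10): (-8, 14, 14), (14, 14, -8), (-8, 18, 10), (10, 22, -4), (-4, 18, 20), (20, 22, -2), (-2, 22, 20), (20, 18, -4), (-4, 22, 10), (10, 18, -8)
river cycle of g (length 10): (14, 14, -8), (-8, 18, 10), (10, 22, -4), (-4, 18, 20), (20, 22, -2), (-2, 22, 20), (20, 18, -4), (-4, 22, 10), (10, 18, -8), (-8, 14, 14)
cycles coincide ⇒ equivalent

yes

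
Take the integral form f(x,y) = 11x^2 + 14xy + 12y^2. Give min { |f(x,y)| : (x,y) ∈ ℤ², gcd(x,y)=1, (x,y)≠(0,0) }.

translate: b→-8 (≡14 mod 22), so (11,14,12)→(11,-8,9)
flip: (11,-8,9)→(9,8,11)
reduced (well bottom): (9,8,11) with a≤c, −a<b≤a
well minimum = a = 9

9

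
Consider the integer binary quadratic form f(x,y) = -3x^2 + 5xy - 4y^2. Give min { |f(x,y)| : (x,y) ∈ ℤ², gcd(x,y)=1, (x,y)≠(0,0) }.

translate: b→1 (≡-5 mod 6), so (3,-5,4)→(3,1,2)
flip: (3,1,2)→(2,-1,3)
reduced (well bottom): (2,-1,3) with a≤c, −a<b≤a
well minimum |f| = |-2| = 2 (negative-definite)

2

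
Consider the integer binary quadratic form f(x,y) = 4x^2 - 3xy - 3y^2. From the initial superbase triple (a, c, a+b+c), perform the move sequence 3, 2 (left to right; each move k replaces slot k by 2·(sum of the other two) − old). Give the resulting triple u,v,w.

start (4,-3,-2) = (f(1,0),f(0,1),f(1,1))
replace slot 3: 2·(4+(-3)) − (-2) = 4 → (4,-3,4)
replace slot 2: 2·(4+4) − (-3) = 19 → (4,19,4)

4,19,4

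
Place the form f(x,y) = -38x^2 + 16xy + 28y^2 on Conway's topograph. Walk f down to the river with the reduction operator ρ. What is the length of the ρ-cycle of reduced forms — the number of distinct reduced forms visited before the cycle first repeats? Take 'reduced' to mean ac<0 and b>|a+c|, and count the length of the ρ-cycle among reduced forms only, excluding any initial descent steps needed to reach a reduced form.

D = 4512, ⌊√D⌋ = 67
river: ρ → (28,40,-26)
river: ρ → (-26,64,4)
river: ρ → (4,64,-26)
river: ρ → (-26,40,28)
river: ρ → (28,16,-38)
river: ρ → (-38,60,6)
river: ρ → (6,60,-38)
river: ρ → (-38,16,28)
ρ-cycle length = 8 (tail of 0 descent steps not counted)

8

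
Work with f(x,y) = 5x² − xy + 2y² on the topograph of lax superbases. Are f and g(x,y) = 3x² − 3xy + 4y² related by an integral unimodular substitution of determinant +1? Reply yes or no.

D₁ = -39, D₂ = -39
f: flip: (5,-1,2)→(2,1,5)
f: reduced (well bottom): (2,1,5) with a≤c, −a<b≤a
g: translate: b→3 (≡-3 mod 6), so (3,-3,4)→(3,3,4)
g: reduced (well bottom): (3,3,4) with a≤c, −a<b≤a
reduced forms (2, 1, 5) vs (3, 3, 4) ⇒ inequivalent

no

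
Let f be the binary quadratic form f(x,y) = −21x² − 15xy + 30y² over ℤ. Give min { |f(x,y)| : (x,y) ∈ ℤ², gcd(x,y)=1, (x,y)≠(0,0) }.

descent: ρ → (30,15,-21)  [lands on river]
river: ρ → (-21,27,24)
river: ρ → (24,21,-24)
river: ρ → (-24,27,21)
river: ρ → (21,15,-30)
river: ρ → (-30,45,6)
river: ρ → (6,51,-6)
river: ρ → (-6,45,30)
closes: descent 1, river 8
min |a| on river = 6

6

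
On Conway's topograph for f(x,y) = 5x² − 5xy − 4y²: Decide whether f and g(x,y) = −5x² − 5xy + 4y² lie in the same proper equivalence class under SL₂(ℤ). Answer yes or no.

D₁ = 105, D₂ = 105
river cycle of f (length 6): (-4, 5, 5), (5, 5, -4), (-4, 3, 6), (6, 9, -1), (-1, 9, 6), (6, 3, -4)
river cycle of g (length 6): (4, 5, -5), (-5, 5, 4), (4, 3, -6), (-6, 9, 1), (1, 9, -6), (-6, 3, 4)
cycles differ ⇒ inequivalent

no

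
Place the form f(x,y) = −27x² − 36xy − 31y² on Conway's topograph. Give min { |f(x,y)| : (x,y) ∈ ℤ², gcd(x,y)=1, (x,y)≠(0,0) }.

translate: b→-18 (≡36 mod 54), so (27,36,31)→(27,-18,22)
flip: (27,-18,22)→(22,18,27)
reduced (well bottom): (22,18,27) with a≤c, −a<b≤a
well minimum |f| = |-22| = 22 (negative-definite)

22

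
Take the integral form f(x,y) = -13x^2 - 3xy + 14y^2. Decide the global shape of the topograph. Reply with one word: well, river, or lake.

D = b²−4ac = (-3)² − 4·(-13)·14 = 737
D > 0 non-square ⇒ indefinite ⇒ periodic river

river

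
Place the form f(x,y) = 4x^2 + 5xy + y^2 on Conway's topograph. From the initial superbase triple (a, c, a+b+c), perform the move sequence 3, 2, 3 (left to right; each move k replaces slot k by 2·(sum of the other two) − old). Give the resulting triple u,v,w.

start (4,1,10) = (f(1,0),f(0,1),f(1,1))
replace slot 3: 2·(4+1) − 10 = 0 → (4,1,0)
replace slot 2: 2·(4+0) − 1 = 7 → (4,7,0)
replace slot 3: 2·(4+7) − 0 = 22 → (4,7,22)

4,7,22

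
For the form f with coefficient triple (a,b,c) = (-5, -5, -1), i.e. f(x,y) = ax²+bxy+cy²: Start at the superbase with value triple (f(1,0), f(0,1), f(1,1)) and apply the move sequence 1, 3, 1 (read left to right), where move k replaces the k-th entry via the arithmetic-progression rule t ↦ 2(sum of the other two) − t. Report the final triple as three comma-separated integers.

start (-5,-1,-11) = (f(1,0),f(0,1),f(1,1))
replace slot 1: 2·((-1)+(-11)) − (-5) = -19 → (-19,-1,-11)
replace slot 3: 2·((-19)+(-1)) − (-11) = -29 → (-19,-1,-29)
replace slot 1: 2·((-1)+(-29)) − (-19) = -41 → (-41,-1,-29)

-41,-1,-29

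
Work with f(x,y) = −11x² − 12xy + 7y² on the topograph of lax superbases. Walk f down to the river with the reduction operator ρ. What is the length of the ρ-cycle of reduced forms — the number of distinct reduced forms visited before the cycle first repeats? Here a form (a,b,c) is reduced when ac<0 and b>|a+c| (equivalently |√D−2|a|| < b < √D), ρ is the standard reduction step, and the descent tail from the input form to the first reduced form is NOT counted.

D = 452, ⌊√D⌋ = 21
descent: ρ → (7,12,-11)  [lands on river]
river: ρ → (-11,10,8)
river: ρ → (8,6,-13)
river: ρ → (-13,20,1)
river: ρ → (1,20,-13)
river: ρ → (-13,6,8)
river: ρ → (8,10,-11)
river: ρ → (-11,12,7)
river: ρ → (7,16,-7)
river: ρ → (-7,12,11)
river: ρ → (11,10,-8)
river: ρ → (-8,6,13)
river: ρ → (13,20,-1)
river: ρ → (-1,20,13)
river: ρ → (13,6,-8)
river: ρ → (-8,10,11)
river: ρ → (11,12,-7)
river: ρ → (-7,16,7)
ρ-cycle length = 18 (tail of 1 descent step not counted)

18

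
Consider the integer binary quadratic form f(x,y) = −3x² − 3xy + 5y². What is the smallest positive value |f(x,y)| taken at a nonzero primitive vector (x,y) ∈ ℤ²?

descent: ρ → (5,3,-3)  [lands on river]
river: ρ → (-3,3,5)
river: ρ → (5,7,-1)
river: ρ → (-1,7,5)
closes: descent 1, river 4
min |a| on river = 1

1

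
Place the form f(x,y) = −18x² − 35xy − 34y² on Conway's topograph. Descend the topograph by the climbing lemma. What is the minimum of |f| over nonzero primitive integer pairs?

translate: b→-1 (≡35 mod 36), so (18,35,34)→(18,-1,17)
flip: (18,-1,17)→(17,1,18)
reduced (well bottom): (17,1,18) with a≤c, −a<b≤a
well minimum |f| = |-17| = 17 (negative-definite)

17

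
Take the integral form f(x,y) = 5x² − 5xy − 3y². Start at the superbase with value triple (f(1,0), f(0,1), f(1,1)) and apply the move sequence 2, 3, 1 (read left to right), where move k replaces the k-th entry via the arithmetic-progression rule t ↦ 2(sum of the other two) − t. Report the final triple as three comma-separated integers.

start (5,-3,-3) = (f(1,0),f(0,1),f(1,1))
replace slot 2: 2·(5+(-3)) − (-3) = 7 → (5,7,-3)
replace slot 3: 2·(5+7) − (-3) = 27 → (5,7,27)
replace slot 1: 2·(7+27) − 5 = 63 → (63,7,27)

63,7,27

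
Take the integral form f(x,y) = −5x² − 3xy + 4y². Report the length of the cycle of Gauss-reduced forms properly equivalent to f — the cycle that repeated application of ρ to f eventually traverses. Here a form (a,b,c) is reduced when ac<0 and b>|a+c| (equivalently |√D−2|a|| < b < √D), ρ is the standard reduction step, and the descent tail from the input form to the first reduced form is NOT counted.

D = 89, ⌊√D⌋ = 9
descent: ρ → (4,3,-5)  [lands on river]
river: ρ → (-5,7,2)
river: ρ → (2,9,-1)
river: ρ → (-1,9,2)
river: ρ → (2,7,-5)
river: ρ → (-5,3,4)
river: ρ → (4,5,-4)
river: ρ → (-4,3,5)
river: ρ → (5,7,-2)
river: ρ → (-2,9,1)
river: ρ → (1,9,-2)
river: ρ → (-2,7,5)
river: ρ → (5,3,-4)
river: ρ → (-4,5,4)
ρ-cycle length = 14 (tail of 1 descent step not counted)

14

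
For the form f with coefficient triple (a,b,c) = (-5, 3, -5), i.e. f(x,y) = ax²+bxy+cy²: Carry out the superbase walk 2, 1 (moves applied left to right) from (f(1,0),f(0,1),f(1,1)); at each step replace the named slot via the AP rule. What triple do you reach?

start (-5,-5,-7) = (f(1,0),f(0,1),f(1,1))
replace slot 2: 2·((-5)+(-7)) − (-5) = -19 → (-5,-19,-7)
replace slot 1: 2·((-19)+(-7)) − (-5) = -47 → (-47,-19,-7)

-47,-19,-7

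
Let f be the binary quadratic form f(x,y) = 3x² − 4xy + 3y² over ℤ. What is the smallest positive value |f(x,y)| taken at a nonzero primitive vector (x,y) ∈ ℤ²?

translate: b→2 (≡-4 mod 6), so (3,-4,3)→(3,2,2)
flip: (3,2,2)→(2,-2,3)
translate: b→2 (≡-2 mod 4), so (2,-2,3)→(2,2,3)
reduced (well bottom): (2,2,3) with a≤c, −a<b≤a
well minimum = a = 2

2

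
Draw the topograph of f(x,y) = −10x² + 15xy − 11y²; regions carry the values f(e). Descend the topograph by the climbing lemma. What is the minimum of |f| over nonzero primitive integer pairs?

translate: b→5 (≡-15 mod 20), so (10,-15,11)→(10,5,6)
flip: (10,5,6)→(6,-5,10)
reduced (well bottom): (6,-5,10) with a≤c, −a<b≤a
well minimum |f| = |-6| = 6 (negative-definite)

6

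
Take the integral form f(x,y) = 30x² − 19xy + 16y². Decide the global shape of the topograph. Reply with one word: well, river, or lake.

D = b²−4ac = (-19)² − 4·30·16 = -1559
D < 0 ⇒ definite ⇒ every region one sign ⇒ single well

well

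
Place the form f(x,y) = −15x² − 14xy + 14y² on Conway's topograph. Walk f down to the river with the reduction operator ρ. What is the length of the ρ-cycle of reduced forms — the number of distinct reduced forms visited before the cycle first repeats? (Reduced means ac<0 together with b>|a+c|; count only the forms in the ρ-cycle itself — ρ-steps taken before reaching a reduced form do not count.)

D = 1036, ⌊√D⌋ = 32
descent: ρ → (14,14,-15)  [lands on river]
river: ρ → (-15,16,13)
river: ρ → (13,10,-18)
river: ρ → (-18,26,5)
river: ρ → (5,24,-23)
river: ρ → (-23,22,6)
river: ρ → (6,26,-15)
river: ρ → (-15,4,17)
river: ρ → (17,30,-2)
river: ρ → (-2,30,17)
river: ρ → (17,4,-15)
river: ρ → (-15,26,6)
river: ρ → (6,22,-23)
river: ρ → (-23,24,5)
river: ρ → (5,26,-18)
river: ρ → (-18,10,13)
river: ρ → (13,16,-15)
river: ρ → (-15,14,14)
ρ-cycle length = 18 (tail of 1 descent step not counted)

18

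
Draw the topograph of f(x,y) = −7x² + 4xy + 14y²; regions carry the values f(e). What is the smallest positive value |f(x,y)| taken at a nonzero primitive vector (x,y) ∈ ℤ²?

descent: ρ → (14,-4,-7)
descent: ρ → (-7,18,3)  [lands on river]
river: ρ → (3,18,-7)
river: ρ → (-7,10,11)
river: ρ → (11,12,-6)
river: ρ → (-6,12,11)
river: ρ → (11,10,-7)
closes: descent 2, river 6
min |a| on river = 3

3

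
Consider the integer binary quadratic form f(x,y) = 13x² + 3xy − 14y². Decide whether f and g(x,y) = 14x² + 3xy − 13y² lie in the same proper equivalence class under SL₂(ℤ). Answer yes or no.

D₁ = 737, D₂ = 737
river cycle of f (length 18): (-14, 25, 2), (2, 27, -1), (-1, 27, 2), (2, 25, -14), (-14, 3, 13), (13, 23, -4), (-4, 25, 7), (7, 17, -16), (-16, 15, 8), (8, 17, -14), … (8 more)
river cycle of g (length 18): (-13, 23, 4), (4, 25, -7), (-7, 17, 16), (16, 15, -8), (-8, 17, 14), (14, 11, -11), (-11, 11, 14), (14, 17, -8), (-8, 15, 16), (16, 17, -7), … (8 more)
cycles differ ⇒ inequivalent

no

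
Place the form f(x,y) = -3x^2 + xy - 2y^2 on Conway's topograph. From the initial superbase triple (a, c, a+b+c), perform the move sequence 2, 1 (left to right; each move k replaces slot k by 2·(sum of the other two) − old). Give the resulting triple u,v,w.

start (-3,-2,-4) = (f(1,0),f(0,1),f(1,1))
replace slot 2: 2·((-3)+(-4)) − (-2) = -12 → (-3,-12,-4)
replace slot 1: 2·((-12)+(-4)) − (-3) = -29 → (-29,-12,-4)

-29,-12,-4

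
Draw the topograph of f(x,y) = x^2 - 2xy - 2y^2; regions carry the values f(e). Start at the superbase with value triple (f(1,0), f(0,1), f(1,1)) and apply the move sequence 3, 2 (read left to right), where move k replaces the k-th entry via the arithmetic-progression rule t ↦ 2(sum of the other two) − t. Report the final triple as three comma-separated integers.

start (1,-2,-3) = (f(1,0),f(0,1),f(1,1))
replace slot 3: 2·(1+(-2)) − (-3) = 1 → (1,-2,1)
replace slot 2: 2·(1+1) − (-2) = 6 → (1,6,1)

1,6,1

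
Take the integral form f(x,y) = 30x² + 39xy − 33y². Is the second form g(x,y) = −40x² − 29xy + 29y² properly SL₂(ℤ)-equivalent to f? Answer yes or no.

D₁ = 5481, D₂ = 5481
river cycle of f (length 16): (-33, 27, 36), (36, 45, -24), (-24, 51, 30), (30, 69, -6), (-6, 63, 63), (63, 63, -6), (-6, 69, 30), (30, 51, -24), (-24, 45, 36), (36, 27, -33), … (6 more)
river cycle of g (length 38): (29, 29, -40), (-40, 51, 18), (18, 57, -31), (-31, 67, 8), (8, 61, -55), (-55, 49, 14), (14, 63, -27), (-27, 45, 32), (32, 19, -40), (-40, 61, 11), … (28 more)
cycles differ ⇒ inequivalent

no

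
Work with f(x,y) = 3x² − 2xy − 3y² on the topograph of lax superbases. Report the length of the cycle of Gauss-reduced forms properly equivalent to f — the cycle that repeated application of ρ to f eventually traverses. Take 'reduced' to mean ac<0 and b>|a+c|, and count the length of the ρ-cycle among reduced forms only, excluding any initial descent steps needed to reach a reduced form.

D = 40, ⌊√D⌋ = 6
descent: ρ → (-3,2,3)  [lands on river]
river: ρ → (3,4,-2)
river: ρ → (-2,4,3)
river: ρ → (3,2,-3)
river: ρ → (-3,4,2)
river: ρ → (2,4,-3)
ρ-cycle length = 6 (tail of 1 descent step not counted)

6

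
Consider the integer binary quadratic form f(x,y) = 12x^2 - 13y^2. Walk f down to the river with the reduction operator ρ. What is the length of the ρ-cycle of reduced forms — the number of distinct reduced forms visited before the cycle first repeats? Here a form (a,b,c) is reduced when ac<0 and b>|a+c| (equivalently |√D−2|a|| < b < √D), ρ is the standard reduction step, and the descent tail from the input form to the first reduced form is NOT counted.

D = 624, ⌊√D⌋ = 24
descent: ρ → (-13,0,12)
descent: ρ → (12,24,-1)  [lands on river]
river: ρ → (-1,24,12)
ρ-cycle length = 2 (tail of 2 descent steps not counted)

2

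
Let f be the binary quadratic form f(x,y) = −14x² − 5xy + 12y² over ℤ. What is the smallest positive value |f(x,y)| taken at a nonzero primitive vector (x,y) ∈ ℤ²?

descent: ρ → (12,5,-14)  [lands on river]
river: ρ → (-14,23,3)
river: ρ → (3,25,-6)
river: ρ → (-6,23,7)
river: ρ → (7,19,-12)
river: ρ → (-12,5,14)
river: ρ → (14,23,-3)
river: ρ → (-3,25,6)
river: ρ → (6,23,-7)
river: ρ → (-7,19,12)
closes: descent 1, river 10
min |a| on river = 3

3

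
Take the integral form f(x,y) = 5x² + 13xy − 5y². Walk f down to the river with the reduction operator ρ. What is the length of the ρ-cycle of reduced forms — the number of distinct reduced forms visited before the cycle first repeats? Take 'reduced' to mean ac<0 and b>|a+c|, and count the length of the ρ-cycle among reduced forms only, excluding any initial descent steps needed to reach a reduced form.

D = 269, ⌊√D⌋ = 16
river: ρ → (-5,7,11)
river: ρ → (11,15,-1)
river: ρ → (-1,15,11)
river: ρ → (11,7,-5)
river: ρ → (-5,13,5)
river: ρ → (5,7,-11)
river: ρ → (-11,15,1)
river: ρ → (1,15,-11)
river: ρ → (-11,7,5)
river: ρ → (5,13,-5)
ρ-cycle length = 10 (tail of 0 descent steps not counted)

10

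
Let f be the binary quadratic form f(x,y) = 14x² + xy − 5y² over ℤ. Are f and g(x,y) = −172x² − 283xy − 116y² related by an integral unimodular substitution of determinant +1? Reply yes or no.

D₁ = 281, D₂ = 281
river cycle of f (length 30): (-5, 9, 10), (10, 11, -4), (-4, 13, 7), (7, 15, -2), (-2, 13, 14), (14, 15, -1), (-1, 15, 14), (14, 13, -2), (-2, 15, 7), (7, 13, -4), … (20 more)
river cycle of g (length 30): (-5, 9, 10), (10, 11, -4), (-4, 13, 7), (7, 15, -2), (-2, 13, 14), (14, 15, -1), (-1, 15, 14), (14, 13, -2), (-2, 15, 7), (7, 13, -4), … (20 more)
cycles coincide ⇒ equivalent

yes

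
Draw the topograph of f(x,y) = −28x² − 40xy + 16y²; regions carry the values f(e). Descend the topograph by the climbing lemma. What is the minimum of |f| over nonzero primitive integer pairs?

descent: ρ → (16,40,-28)  [lands on river]
river: ρ → (-28,16,28)
river: ρ → (28,40,-16)
river: ρ → (-16,56,4)
river: ρ → (4,56,-16)
river: ρ → (-16,40,28)
river: ρ → (28,16,-28)
river: ρ → (-28,40,16)
river: ρ → (16,56,-4)
river: ρ → (-4,56,16)
closes: descent 1, river 10
min |a| on river = 4

4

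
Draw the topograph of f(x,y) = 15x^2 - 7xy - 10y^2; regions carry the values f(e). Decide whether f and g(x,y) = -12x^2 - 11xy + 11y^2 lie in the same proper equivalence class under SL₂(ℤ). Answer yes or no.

D₁ = 649, D₂ = 649
river cycle of f (length 34): (-10, 7, 15), (15, 23, -2), (-2, 25, 3), (3, 23, -10), (-10, 17, 9), (9, 19, -8), (-8, 13, 15), (15, 17, -6), (-6, 19, 12), (12, 5, -13), … (24 more)
river cycle of g (length 34): (11, 11, -12), (-12, 13, 10), (10, 7, -15), (-15, 23, 2), (2, 25, -3), (-3, 23, 10), (10, 17, -9), (-9, 19, 8), (8, 13, -15), (-15, 17, 6), … (24 more)
cycles differ ⇒ inequivalent

no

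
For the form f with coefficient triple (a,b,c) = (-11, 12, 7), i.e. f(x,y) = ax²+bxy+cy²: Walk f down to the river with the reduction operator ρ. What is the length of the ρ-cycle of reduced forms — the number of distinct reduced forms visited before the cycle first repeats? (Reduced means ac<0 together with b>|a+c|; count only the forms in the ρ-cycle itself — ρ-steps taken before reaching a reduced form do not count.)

D = 452, ⌊√D⌋ = 21
river: ρ → (7,16,-7)
river: ρ → (-7,12,11)
river: ρ → (11,10,-8)
river: ρ → (-8,6,13)
river: ρ → (13,20,-1)
river: ρ → (-1,20,13)
river: ρ → (13,6,-8)
river: ρ → (-8,10,11)
river: ρ → (11,12,-7)
river: ρ → (-7,16,7)
river: ρ → (7,12,-11)
river: ρ → (-11,10,8)
river: ρ → (8,6,-13)
river: ρ → (-13,20,1)
river: ρ → (1,20,-13)
river: ρ → (-13,6,8)
river: ρ → (8,10,-11)
river: ρ → (-11,12,7)
ρ-cycle length = 18 (tail of 0 descent steps not counted)

18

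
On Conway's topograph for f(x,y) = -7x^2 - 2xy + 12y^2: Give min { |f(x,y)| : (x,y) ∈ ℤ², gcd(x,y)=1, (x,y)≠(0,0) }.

descent: ρ → (12,2,-7)
descent: ρ → (-7,12,7)  [lands on river]
river: ρ → (7,16,-3)
river: ρ → (-3,14,12)
river: ρ → (12,10,-5)
river: ρ → (-5,10,12)
river: ρ → (12,14,-3)
river: ρ → (-3,16,7)
river: ρ → (7,12,-7)
river: ρ → (-7,16,3)
river: ρ → (3,14,-12)
river: ρ → (-12,10,5)
river: ρ → (5,10,-12)
river: ρ → (-12,14,3)
river: ρ → (3,16,-7)
closes: descent 2, river 14
min |a| on river = 3

3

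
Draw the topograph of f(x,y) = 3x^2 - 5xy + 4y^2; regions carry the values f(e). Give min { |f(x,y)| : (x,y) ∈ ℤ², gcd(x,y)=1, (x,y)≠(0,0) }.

translate: b→1 (≡-5 mod 6), so (3,-5,4)→(3,1,2)
flip: (3,1,2)→(2,-1,3)
reduced (well bottom): (2,-1,3) with a≤c, −a<b≤a
well minimum = a = 2

2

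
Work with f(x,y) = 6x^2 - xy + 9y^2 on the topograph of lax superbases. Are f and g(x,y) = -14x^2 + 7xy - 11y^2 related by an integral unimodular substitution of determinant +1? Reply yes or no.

D₁ = -215, D₂ = -567
discriminants differ ⇒ not SL₂(ℤ)-equivalent

no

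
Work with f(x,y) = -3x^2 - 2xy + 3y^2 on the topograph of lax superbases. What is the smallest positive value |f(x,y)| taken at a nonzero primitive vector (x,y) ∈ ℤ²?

descent: ρ → (3,2,-3)  [lands on river]
river: ρ → (-3,4,2)
river: ρ → (2,4,-3)
river: ρ → (-3,2,3)
river: ρ → (3,4,-2)
river: ρ → (-2,4,3)
closes: descent 1, river 6
min |a| on river = 2

2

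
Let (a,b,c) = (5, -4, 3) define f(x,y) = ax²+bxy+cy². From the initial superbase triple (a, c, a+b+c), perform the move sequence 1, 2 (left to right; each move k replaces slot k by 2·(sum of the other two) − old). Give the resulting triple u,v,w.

start (5,3,4) = (f(1,0),f(0,1),f(1,1))
replace slot 1: 2·(3+4) − 5 = 9 → (9,3,4)
replace slot 2: 2·(9+4) − 3 = 23 → (9,23,4)

9,23,4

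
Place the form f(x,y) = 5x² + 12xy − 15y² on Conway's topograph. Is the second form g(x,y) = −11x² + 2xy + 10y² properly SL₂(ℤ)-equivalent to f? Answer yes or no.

D₁ = 444, D₂ = 444
river cycle of f (length 6): (-15, 18, 2), (2, 18, -15), (-15, 12, 5), (5, 18, -6), (-6, 18, 5), (5, 12, -15)
river cycle of g (length 6): (10, 18, -3), (-3, 18, 10), (10, 2, -11), (-11, 20, 1), (1, 20, -11), (-11, 2, 10)
cycles differ ⇒ inequivalent

no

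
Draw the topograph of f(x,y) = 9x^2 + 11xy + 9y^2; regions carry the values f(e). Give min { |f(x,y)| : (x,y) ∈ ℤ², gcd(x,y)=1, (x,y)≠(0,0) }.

translate: b→-7 (≡11 mod 18), so (9,11,9)→(9,-7,7)
flip: (9,-7,7)→(7,7,9)
reduced (well bottom): (7,7,9) with a≤c, −a<b≤a
well minimum = a = 7

7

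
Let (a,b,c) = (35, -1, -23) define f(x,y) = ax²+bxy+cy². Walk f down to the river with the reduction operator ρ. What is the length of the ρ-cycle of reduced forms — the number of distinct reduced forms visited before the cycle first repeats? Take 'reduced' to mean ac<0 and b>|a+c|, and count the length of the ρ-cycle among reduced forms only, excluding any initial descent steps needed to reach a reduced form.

D = 3221, ⌊√D⌋ = 56
descent: ρ → (-23,47,11)  [lands on river]
river: ρ → (11,41,-35)
river: ρ → (-35,29,17)
river: ρ → (17,39,-25)
river: ρ → (-25,11,31)
river: ρ → (31,51,-5)
river: ρ → (-5,49,41)
river: ρ → (41,33,-13)
river: ρ → (-13,45,23)
river: ρ → (23,47,-11)
river: ρ → (-11,41,35)
river: ρ → (35,29,-17)
river: ρ → (-17,39,25)
river: ρ → (25,11,-31)
river: ρ → (-31,51,5)
river: ρ → (5,49,-41)
river: ρ → (-41,33,13)
river: ρ → (13,45,-23)
ρ-cycle length = 18 (tail of 1 descent step not counted)

18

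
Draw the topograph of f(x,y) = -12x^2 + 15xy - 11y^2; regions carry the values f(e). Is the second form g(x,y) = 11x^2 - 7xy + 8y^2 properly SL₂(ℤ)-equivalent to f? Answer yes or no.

D₁ = -303, D₂ = -303
f is negative-definite; reduce −f:
−f: translate: b→9 (≡-15 mod 24), so (12,-15,11)→(12,9,8)
−f: flip: (12,9,8)→(8,-9,12)
−f: translate: b→7 (≡-9 mod 16), so (8,-9,12)→(8,7,11)
−f: reduced (well bottom): (8,7,11) with a≤c, −a<b≤a
flip sign back: reduced form of f is (-8,-7,-11)
g: flip: (11,-7,8)→(8,7,11)
g: reduced (well bottom): (8,7,11) with a≤c, −a<b≤a
reduced forms (-8, -7, -11) vs (8, 7, 11) ⇒ inequivalent

no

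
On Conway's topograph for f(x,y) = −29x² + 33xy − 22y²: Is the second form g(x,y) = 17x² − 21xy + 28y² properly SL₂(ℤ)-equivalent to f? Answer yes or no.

D₁ = -1463, D₂ = -1463
f is negative-definite; reduce −f:
−f: translate: b→25 (≡-33 mod 58), so (29,-33,22)→(29,25,18)
−f: flip: (29,25,18)→(18,-25,29)
−f: translate: b→11 (≡-25 mod 36), so (18,-25,29)→(18,11,22)
−f: reduced (well bottom): (18,11,22) with a≤c, −a<b≤a
flip sign back: reduced form of f is (-18,-11,-22)
g: translate: b→13 (≡-21 mod 34), so (17,-21,28)→(17,13,24)
g: reduced (well bottom): (17,13,24) with a≤c, −a<b≤a
reduced forms (-18, -11, -22) vs (17, 13, 24) ⇒ inequivalent

no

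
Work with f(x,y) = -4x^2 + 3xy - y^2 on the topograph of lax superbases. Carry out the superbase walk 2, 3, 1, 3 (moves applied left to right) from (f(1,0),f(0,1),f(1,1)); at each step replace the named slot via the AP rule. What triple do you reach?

start (-4,-1,-2) = (f(1,0),f(0,1),f(1,1))
replace slot 2: 2·((-4)+(-2)) − (-1) = -11 → (-4,-11,-2)
replace slot 3: 2·((-4)+(-11)) − (-2) = -28 → (-4,-11,-28)
replace slot 1: 2·((-11)+(-28)) − (-4) = -74 → (-74,-11,-28)
replace slot 3: 2·((-74)+(-11)) − (-28) = -142 → (-74,-11,-142)

-74,-11,-142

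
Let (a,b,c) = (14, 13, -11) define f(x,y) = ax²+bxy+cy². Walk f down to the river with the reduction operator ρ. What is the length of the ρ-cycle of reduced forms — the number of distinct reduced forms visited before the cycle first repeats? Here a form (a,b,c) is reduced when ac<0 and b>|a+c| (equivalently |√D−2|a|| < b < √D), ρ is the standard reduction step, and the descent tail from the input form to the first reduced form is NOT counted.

D = 785, ⌊√D⌋ = 28
river: ρ → (-11,9,16)
river: ρ → (16,23,-4)
river: ρ → (-4,25,10)
river: ρ → (10,15,-14)
river: ρ → (-14,13,11)
river: ρ → (11,9,-16)
river: ρ → (-16,23,4)
river: ρ → (4,25,-10)
river: ρ → (-10,15,14)
river: ρ → (14,13,-11)
ρ-cycle length = 10 (tail of 0 descent steps not counted)

10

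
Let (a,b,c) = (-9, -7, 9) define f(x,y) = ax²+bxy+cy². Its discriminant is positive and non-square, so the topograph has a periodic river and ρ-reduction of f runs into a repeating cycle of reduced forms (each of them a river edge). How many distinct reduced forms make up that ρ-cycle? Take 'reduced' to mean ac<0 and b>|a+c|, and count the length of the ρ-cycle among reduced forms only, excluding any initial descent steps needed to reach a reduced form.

D = 373, ⌊√D⌋ = 19
descent: ρ → (9,7,-9)  [lands on river]
river: ρ → (-9,11,7)
river: ρ → (7,17,-3)
river: ρ → (-3,19,1)
river: ρ → (1,19,-3)
river: ρ → (-3,17,7)
river: ρ → (7,11,-9)
river: ρ → (-9,7,9)
river: ρ → (9,11,-7)
river: ρ → (-7,17,3)
river: ρ → (3,19,-1)
river: ρ → (-1,19,3)
river: ρ → (3,17,-7)
river: ρ → (-7,11,9)
ρ-cycle length = 14 (tail of 1 descent step not counted)

14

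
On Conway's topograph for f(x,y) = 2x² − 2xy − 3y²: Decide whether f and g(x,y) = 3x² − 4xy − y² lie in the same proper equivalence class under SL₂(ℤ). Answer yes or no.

D₁ = 28, D₂ = 28
river cycle of f (length 4): (-3, 2, 2), (2, 2, -3), (-3, 4, 1), (1, 4, -3)
river cycle of g (length 4): (-1, 4, 3), (3, 2, -2), (-2, 2, 3), (3, 4, -1)
cycles differ ⇒ inequivalent

no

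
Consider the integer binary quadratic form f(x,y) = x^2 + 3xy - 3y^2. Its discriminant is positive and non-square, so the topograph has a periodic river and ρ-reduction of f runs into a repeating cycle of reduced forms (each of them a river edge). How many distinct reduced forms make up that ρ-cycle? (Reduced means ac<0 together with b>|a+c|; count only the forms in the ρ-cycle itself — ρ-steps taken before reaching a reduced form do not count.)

D = 21, ⌊√D⌋ = 4
river: ρ → (-3,3,1)
river: ρ → (1,3,-3)
ρ-cycle length = 2 (tail of 0 descent steps not counted)

2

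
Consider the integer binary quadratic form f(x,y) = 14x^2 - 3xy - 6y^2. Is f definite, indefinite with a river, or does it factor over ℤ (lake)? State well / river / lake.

D = b²−4ac = (-3)² − 4·14·(-6) = 345
D > 0 non-square ⇒ indefinite ⇒ periodic river

river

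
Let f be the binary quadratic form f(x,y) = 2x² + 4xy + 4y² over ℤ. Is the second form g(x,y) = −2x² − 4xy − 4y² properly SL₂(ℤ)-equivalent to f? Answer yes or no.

D₁ = -16, D₂ = -16
f: translate: b→0 (≡4 mod 4), so (2,4,4)→(2,0,2)
f: reduced (well bottom): (2,0,2) with a≤c, −a<b≤a
g is negative-definite; reduce −g:
−g: translate: b→0 (≡4 mod 4), so (2,4,4)→(2,0,2)
−g: reduced (well bottom): (2,0,2) with a≤c, −a<b≤a
flip sign back: reduced form of g is (-2,0,-2)
reduced forms (2, 0, 2) vs (-2, 0, -2) ⇒ inequivalent

no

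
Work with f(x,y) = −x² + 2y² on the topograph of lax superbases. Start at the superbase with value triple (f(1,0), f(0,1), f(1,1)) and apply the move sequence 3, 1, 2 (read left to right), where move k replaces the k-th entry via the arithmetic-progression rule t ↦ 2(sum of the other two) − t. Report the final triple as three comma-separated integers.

start (-1,2,1) = (f(1,0),f(0,1),f(1,1))
replace slot 3: 2·((-1)+2) − 1 = 1 → (-1,2,1)
replace slot 1: 2·(2+1) − (-1) = 7 → (7,2,1)
replace slot 2: 2·(7+1) − 2 = 14 → (7,14,1)

7,14,1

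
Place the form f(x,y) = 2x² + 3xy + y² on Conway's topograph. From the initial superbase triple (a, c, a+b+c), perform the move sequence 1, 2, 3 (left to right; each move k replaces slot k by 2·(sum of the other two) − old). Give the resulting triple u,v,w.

start (2,1,6) = (f(1,0),f(0,1),f(1,1))
replace slot 1: 2·(1+6) − 2 = 12 → (12,1,6)
replace slot 2: 2·(12+6) − 1 = 35 → (12,35,6)
replace slot 3: 2·(12+35) − 6 = 88 → (12,35,88)

12,35,88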